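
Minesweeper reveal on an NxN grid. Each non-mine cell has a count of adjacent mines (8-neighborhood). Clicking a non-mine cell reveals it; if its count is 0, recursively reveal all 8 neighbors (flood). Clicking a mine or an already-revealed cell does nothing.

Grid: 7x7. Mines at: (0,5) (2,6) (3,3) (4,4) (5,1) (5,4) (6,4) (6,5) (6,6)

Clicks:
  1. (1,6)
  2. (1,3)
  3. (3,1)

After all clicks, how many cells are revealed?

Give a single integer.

Click 1 (1,6) count=2: revealed 1 new [(1,6)] -> total=1
Click 2 (1,3) count=0: revealed 21 new [(0,0) (0,1) (0,2) (0,3) (0,4) (1,0) (1,1) (1,2) (1,3) (1,4) (2,0) (2,1) (2,2) (2,3) (2,4) (3,0) (3,1) (3,2) (4,0) (4,1) (4,2)] -> total=22
Click 3 (3,1) count=0: revealed 0 new [(none)] -> total=22

Answer: 22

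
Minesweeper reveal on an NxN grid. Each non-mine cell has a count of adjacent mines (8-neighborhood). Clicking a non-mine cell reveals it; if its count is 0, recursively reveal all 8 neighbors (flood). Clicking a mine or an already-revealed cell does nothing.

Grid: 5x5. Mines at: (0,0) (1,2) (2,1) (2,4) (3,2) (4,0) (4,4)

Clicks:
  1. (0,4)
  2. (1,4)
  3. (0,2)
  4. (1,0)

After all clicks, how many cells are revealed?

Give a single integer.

Answer: 6

Derivation:
Click 1 (0,4) count=0: revealed 4 new [(0,3) (0,4) (1,3) (1,4)] -> total=4
Click 2 (1,4) count=1: revealed 0 new [(none)] -> total=4
Click 3 (0,2) count=1: revealed 1 new [(0,2)] -> total=5
Click 4 (1,0) count=2: revealed 1 new [(1,0)] -> total=6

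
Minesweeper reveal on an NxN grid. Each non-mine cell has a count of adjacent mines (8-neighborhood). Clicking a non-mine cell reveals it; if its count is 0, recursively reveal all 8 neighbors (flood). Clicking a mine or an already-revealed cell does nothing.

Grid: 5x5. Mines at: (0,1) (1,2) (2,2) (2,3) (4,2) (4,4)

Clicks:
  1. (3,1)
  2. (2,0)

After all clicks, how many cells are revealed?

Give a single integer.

Answer: 8

Derivation:
Click 1 (3,1) count=2: revealed 1 new [(3,1)] -> total=1
Click 2 (2,0) count=0: revealed 7 new [(1,0) (1,1) (2,0) (2,1) (3,0) (4,0) (4,1)] -> total=8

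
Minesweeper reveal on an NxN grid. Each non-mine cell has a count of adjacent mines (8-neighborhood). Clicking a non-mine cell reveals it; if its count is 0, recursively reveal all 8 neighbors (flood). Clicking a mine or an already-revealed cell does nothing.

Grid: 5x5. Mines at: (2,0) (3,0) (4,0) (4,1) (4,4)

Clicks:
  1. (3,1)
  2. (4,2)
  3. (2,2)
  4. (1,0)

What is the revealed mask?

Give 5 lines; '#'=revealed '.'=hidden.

Click 1 (3,1) count=4: revealed 1 new [(3,1)] -> total=1
Click 2 (4,2) count=1: revealed 1 new [(4,2)] -> total=2
Click 3 (2,2) count=0: revealed 17 new [(0,0) (0,1) (0,2) (0,3) (0,4) (1,0) (1,1) (1,2) (1,3) (1,4) (2,1) (2,2) (2,3) (2,4) (3,2) (3,3) (3,4)] -> total=19
Click 4 (1,0) count=1: revealed 0 new [(none)] -> total=19

Answer: #####
#####
.####
.####
..#..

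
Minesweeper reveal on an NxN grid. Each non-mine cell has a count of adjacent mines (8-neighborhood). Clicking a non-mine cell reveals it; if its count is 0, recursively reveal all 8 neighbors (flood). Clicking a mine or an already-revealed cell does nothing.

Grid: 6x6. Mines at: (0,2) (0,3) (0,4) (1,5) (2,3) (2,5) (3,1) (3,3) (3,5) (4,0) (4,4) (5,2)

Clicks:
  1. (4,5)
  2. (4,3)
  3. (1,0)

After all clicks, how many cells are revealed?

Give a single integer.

Click 1 (4,5) count=2: revealed 1 new [(4,5)] -> total=1
Click 2 (4,3) count=3: revealed 1 new [(4,3)] -> total=2
Click 3 (1,0) count=0: revealed 6 new [(0,0) (0,1) (1,0) (1,1) (2,0) (2,1)] -> total=8

Answer: 8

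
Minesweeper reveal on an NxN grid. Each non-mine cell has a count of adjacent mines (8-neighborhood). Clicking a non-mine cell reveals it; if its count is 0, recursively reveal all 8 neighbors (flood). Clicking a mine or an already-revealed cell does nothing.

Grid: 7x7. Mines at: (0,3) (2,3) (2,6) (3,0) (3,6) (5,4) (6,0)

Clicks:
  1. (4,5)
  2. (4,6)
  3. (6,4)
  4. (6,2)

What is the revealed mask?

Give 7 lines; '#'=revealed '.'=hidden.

Click 1 (4,5) count=2: revealed 1 new [(4,5)] -> total=1
Click 2 (4,6) count=1: revealed 1 new [(4,6)] -> total=2
Click 3 (6,4) count=1: revealed 1 new [(6,4)] -> total=3
Click 4 (6,2) count=0: revealed 12 new [(3,1) (3,2) (3,3) (4,1) (4,2) (4,3) (5,1) (5,2) (5,3) (6,1) (6,2) (6,3)] -> total=15

Answer: .......
.......
.......
.###...
.###.##
.###...
.####..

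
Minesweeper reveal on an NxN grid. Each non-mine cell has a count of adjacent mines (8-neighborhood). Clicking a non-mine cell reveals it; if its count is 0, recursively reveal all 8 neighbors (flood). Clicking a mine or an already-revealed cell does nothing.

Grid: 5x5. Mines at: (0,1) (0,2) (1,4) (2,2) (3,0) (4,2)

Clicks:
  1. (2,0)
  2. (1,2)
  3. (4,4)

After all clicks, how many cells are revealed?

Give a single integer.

Answer: 8

Derivation:
Click 1 (2,0) count=1: revealed 1 new [(2,0)] -> total=1
Click 2 (1,2) count=3: revealed 1 new [(1,2)] -> total=2
Click 3 (4,4) count=0: revealed 6 new [(2,3) (2,4) (3,3) (3,4) (4,3) (4,4)] -> total=8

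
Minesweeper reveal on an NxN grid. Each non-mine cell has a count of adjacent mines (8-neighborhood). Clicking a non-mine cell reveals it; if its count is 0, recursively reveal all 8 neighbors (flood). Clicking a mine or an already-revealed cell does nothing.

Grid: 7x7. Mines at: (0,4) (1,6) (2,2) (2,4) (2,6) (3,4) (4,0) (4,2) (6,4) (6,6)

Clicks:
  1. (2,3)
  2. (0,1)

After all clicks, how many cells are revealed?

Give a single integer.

Answer: 13

Derivation:
Click 1 (2,3) count=3: revealed 1 new [(2,3)] -> total=1
Click 2 (0,1) count=0: revealed 12 new [(0,0) (0,1) (0,2) (0,3) (1,0) (1,1) (1,2) (1,3) (2,0) (2,1) (3,0) (3,1)] -> total=13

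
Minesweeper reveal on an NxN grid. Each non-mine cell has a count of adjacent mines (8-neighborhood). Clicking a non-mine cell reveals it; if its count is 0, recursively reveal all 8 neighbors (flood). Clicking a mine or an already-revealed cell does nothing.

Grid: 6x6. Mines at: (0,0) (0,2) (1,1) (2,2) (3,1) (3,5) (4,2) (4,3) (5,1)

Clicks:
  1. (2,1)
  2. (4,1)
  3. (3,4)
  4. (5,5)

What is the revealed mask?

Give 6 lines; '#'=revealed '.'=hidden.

Answer: ......
......
.#....
....#.
.#..##
....##

Derivation:
Click 1 (2,1) count=3: revealed 1 new [(2,1)] -> total=1
Click 2 (4,1) count=3: revealed 1 new [(4,1)] -> total=2
Click 3 (3,4) count=2: revealed 1 new [(3,4)] -> total=3
Click 4 (5,5) count=0: revealed 4 new [(4,4) (4,5) (5,4) (5,5)] -> total=7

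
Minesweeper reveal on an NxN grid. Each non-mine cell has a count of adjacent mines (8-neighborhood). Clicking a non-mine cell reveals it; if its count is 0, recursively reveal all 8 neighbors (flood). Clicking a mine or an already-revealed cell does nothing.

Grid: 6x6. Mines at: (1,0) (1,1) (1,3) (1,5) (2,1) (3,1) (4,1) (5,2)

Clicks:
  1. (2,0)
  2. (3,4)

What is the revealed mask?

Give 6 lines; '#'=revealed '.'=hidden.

Answer: ......
......
#.####
..####
..####
...###

Derivation:
Click 1 (2,0) count=4: revealed 1 new [(2,0)] -> total=1
Click 2 (3,4) count=0: revealed 15 new [(2,2) (2,3) (2,4) (2,5) (3,2) (3,3) (3,4) (3,5) (4,2) (4,3) (4,4) (4,5) (5,3) (5,4) (5,5)] -> total=16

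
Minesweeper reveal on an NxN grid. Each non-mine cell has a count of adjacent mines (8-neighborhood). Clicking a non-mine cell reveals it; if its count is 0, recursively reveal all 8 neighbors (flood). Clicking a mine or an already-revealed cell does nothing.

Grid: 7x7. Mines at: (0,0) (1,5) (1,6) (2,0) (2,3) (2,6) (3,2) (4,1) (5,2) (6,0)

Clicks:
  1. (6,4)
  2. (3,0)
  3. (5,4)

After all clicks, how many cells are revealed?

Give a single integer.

Click 1 (6,4) count=0: revealed 16 new [(3,3) (3,4) (3,5) (3,6) (4,3) (4,4) (4,5) (4,6) (5,3) (5,4) (5,5) (5,6) (6,3) (6,4) (6,5) (6,6)] -> total=16
Click 2 (3,0) count=2: revealed 1 new [(3,0)] -> total=17
Click 3 (5,4) count=0: revealed 0 new [(none)] -> total=17

Answer: 17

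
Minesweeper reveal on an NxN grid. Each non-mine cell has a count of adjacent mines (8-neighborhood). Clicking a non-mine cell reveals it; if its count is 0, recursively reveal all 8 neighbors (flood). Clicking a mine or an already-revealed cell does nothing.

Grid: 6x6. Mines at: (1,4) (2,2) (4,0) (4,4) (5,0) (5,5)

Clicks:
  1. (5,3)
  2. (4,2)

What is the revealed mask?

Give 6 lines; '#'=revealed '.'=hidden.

Click 1 (5,3) count=1: revealed 1 new [(5,3)] -> total=1
Click 2 (4,2) count=0: revealed 8 new [(3,1) (3,2) (3,3) (4,1) (4,2) (4,3) (5,1) (5,2)] -> total=9

Answer: ......
......
......
.###..
.###..
.###..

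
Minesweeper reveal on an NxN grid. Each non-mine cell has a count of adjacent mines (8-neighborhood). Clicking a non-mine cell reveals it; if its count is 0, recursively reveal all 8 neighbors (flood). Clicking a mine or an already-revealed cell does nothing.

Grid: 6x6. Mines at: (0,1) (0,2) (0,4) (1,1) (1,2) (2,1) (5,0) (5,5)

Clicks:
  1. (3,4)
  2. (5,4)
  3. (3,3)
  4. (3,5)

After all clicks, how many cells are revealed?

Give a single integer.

Click 1 (3,4) count=0: revealed 21 new [(1,3) (1,4) (1,5) (2,2) (2,3) (2,4) (2,5) (3,1) (3,2) (3,3) (3,4) (3,5) (4,1) (4,2) (4,3) (4,4) (4,5) (5,1) (5,2) (5,3) (5,4)] -> total=21
Click 2 (5,4) count=1: revealed 0 new [(none)] -> total=21
Click 3 (3,3) count=0: revealed 0 new [(none)] -> total=21
Click 4 (3,5) count=0: revealed 0 new [(none)] -> total=21

Answer: 21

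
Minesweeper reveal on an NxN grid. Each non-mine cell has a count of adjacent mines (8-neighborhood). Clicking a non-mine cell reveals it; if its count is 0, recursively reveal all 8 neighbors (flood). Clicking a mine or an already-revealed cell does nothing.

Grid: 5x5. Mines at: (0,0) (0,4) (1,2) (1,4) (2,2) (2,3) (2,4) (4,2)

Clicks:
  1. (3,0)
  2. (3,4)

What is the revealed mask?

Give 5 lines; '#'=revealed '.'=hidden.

Answer: .....
##...
##...
##..#
##...

Derivation:
Click 1 (3,0) count=0: revealed 8 new [(1,0) (1,1) (2,0) (2,1) (3,0) (3,1) (4,0) (4,1)] -> total=8
Click 2 (3,4) count=2: revealed 1 new [(3,4)] -> total=9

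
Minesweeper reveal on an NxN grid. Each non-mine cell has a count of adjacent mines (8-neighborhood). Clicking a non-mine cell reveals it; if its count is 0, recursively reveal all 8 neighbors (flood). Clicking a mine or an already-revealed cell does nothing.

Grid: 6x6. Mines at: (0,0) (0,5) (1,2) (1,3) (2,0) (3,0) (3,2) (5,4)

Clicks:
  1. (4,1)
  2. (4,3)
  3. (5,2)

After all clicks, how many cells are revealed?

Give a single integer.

Click 1 (4,1) count=2: revealed 1 new [(4,1)] -> total=1
Click 2 (4,3) count=2: revealed 1 new [(4,3)] -> total=2
Click 3 (5,2) count=0: revealed 6 new [(4,0) (4,2) (5,0) (5,1) (5,2) (5,3)] -> total=8

Answer: 8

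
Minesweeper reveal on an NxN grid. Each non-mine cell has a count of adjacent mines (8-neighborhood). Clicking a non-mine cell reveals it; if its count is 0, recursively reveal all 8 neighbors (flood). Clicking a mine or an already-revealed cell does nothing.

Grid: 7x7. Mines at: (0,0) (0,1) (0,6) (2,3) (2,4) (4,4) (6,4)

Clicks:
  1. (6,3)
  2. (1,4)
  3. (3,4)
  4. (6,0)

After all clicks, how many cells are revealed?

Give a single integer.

Click 1 (6,3) count=1: revealed 1 new [(6,3)] -> total=1
Click 2 (1,4) count=2: revealed 1 new [(1,4)] -> total=2
Click 3 (3,4) count=3: revealed 1 new [(3,4)] -> total=3
Click 4 (6,0) count=0: revealed 21 new [(1,0) (1,1) (1,2) (2,0) (2,1) (2,2) (3,0) (3,1) (3,2) (3,3) (4,0) (4,1) (4,2) (4,3) (5,0) (5,1) (5,2) (5,3) (6,0) (6,1) (6,2)] -> total=24

Answer: 24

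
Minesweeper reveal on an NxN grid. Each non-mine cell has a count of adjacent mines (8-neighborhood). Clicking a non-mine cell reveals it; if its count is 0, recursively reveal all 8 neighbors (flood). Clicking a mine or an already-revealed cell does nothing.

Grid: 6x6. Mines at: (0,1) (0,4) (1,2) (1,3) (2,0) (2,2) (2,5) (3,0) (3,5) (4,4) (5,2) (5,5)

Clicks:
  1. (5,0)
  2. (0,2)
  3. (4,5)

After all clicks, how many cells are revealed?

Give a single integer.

Answer: 6

Derivation:
Click 1 (5,0) count=0: revealed 4 new [(4,0) (4,1) (5,0) (5,1)] -> total=4
Click 2 (0,2) count=3: revealed 1 new [(0,2)] -> total=5
Click 3 (4,5) count=3: revealed 1 new [(4,5)] -> total=6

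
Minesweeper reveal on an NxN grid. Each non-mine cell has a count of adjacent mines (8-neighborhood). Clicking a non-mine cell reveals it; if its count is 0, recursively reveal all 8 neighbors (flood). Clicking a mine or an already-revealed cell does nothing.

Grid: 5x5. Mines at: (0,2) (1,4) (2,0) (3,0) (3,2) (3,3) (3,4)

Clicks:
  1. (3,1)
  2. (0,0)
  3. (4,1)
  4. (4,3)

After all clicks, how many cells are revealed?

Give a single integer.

Answer: 7

Derivation:
Click 1 (3,1) count=3: revealed 1 new [(3,1)] -> total=1
Click 2 (0,0) count=0: revealed 4 new [(0,0) (0,1) (1,0) (1,1)] -> total=5
Click 3 (4,1) count=2: revealed 1 new [(4,1)] -> total=6
Click 4 (4,3) count=3: revealed 1 new [(4,3)] -> total=7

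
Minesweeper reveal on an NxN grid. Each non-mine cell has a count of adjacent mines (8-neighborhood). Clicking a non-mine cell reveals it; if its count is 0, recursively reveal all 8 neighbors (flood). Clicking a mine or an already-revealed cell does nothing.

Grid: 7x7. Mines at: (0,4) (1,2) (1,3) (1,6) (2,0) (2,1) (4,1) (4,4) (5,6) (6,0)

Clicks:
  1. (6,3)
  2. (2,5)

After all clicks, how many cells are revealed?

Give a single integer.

Answer: 11

Derivation:
Click 1 (6,3) count=0: revealed 10 new [(5,1) (5,2) (5,3) (5,4) (5,5) (6,1) (6,2) (6,3) (6,4) (6,5)] -> total=10
Click 2 (2,5) count=1: revealed 1 new [(2,5)] -> total=11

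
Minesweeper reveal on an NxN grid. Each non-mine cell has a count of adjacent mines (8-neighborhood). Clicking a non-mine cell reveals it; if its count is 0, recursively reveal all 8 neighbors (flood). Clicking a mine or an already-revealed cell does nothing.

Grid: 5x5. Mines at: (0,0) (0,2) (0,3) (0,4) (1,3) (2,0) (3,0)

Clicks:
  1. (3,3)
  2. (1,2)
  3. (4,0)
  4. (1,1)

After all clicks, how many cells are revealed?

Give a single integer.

Answer: 15

Derivation:
Click 1 (3,3) count=0: revealed 12 new [(2,1) (2,2) (2,3) (2,4) (3,1) (3,2) (3,3) (3,4) (4,1) (4,2) (4,3) (4,4)] -> total=12
Click 2 (1,2) count=3: revealed 1 new [(1,2)] -> total=13
Click 3 (4,0) count=1: revealed 1 new [(4,0)] -> total=14
Click 4 (1,1) count=3: revealed 1 new [(1,1)] -> total=15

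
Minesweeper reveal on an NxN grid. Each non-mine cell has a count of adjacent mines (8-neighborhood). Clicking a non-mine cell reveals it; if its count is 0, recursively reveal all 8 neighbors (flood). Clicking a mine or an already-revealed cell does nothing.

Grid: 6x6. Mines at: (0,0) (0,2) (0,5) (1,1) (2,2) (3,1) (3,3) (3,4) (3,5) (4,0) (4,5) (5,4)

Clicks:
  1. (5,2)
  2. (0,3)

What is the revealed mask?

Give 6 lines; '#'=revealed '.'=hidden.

Answer: ...#..
......
......
......
.###..
.###..

Derivation:
Click 1 (5,2) count=0: revealed 6 new [(4,1) (4,2) (4,3) (5,1) (5,2) (5,3)] -> total=6
Click 2 (0,3) count=1: revealed 1 new [(0,3)] -> total=7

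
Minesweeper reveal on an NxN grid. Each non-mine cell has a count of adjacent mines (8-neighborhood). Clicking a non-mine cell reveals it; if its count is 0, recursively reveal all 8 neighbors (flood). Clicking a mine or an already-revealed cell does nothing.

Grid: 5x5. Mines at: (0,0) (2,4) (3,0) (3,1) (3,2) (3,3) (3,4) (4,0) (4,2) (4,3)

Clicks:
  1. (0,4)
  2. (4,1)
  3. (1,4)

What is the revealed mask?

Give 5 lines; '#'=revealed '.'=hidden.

Click 1 (0,4) count=0: revealed 11 new [(0,1) (0,2) (0,3) (0,4) (1,1) (1,2) (1,3) (1,4) (2,1) (2,2) (2,3)] -> total=11
Click 2 (4,1) count=5: revealed 1 new [(4,1)] -> total=12
Click 3 (1,4) count=1: revealed 0 new [(none)] -> total=12

Answer: .####
.####
.###.
.....
.#...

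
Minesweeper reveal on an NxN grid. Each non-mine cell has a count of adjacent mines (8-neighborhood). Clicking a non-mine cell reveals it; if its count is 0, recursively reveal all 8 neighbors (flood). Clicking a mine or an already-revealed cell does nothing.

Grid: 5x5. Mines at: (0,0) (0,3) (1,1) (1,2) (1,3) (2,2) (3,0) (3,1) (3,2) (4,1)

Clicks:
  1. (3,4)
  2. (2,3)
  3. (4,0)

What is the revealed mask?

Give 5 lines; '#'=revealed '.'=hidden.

Click 1 (3,4) count=0: revealed 6 new [(2,3) (2,4) (3,3) (3,4) (4,3) (4,4)] -> total=6
Click 2 (2,3) count=4: revealed 0 new [(none)] -> total=6
Click 3 (4,0) count=3: revealed 1 new [(4,0)] -> total=7

Answer: .....
.....
...##
...##
#..##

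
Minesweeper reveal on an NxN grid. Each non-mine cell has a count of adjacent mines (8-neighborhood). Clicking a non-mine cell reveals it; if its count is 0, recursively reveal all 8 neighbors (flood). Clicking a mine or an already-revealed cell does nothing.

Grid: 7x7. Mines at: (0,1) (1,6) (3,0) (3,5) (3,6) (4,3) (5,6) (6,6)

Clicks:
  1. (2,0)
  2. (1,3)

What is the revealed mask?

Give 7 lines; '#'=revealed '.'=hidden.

Answer: ..####.
.#####.
######.
.####..
.......
.......
.......

Derivation:
Click 1 (2,0) count=1: revealed 1 new [(2,0)] -> total=1
Click 2 (1,3) count=0: revealed 18 new [(0,2) (0,3) (0,4) (0,5) (1,1) (1,2) (1,3) (1,4) (1,5) (2,1) (2,2) (2,3) (2,4) (2,5) (3,1) (3,2) (3,3) (3,4)] -> total=19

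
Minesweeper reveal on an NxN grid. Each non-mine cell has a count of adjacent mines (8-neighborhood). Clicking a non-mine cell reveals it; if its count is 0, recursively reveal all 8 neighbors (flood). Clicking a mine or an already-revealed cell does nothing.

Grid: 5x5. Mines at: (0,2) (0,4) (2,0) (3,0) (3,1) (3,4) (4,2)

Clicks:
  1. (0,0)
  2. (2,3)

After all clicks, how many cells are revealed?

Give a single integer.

Click 1 (0,0) count=0: revealed 4 new [(0,0) (0,1) (1,0) (1,1)] -> total=4
Click 2 (2,3) count=1: revealed 1 new [(2,3)] -> total=5

Answer: 5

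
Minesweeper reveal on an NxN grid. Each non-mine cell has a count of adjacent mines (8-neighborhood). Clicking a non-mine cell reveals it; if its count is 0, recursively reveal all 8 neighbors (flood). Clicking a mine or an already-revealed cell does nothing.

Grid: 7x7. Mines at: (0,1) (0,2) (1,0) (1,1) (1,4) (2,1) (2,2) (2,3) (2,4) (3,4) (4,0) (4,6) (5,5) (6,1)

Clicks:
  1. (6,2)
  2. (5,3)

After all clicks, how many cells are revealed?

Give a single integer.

Answer: 14

Derivation:
Click 1 (6,2) count=1: revealed 1 new [(6,2)] -> total=1
Click 2 (5,3) count=0: revealed 13 new [(3,1) (3,2) (3,3) (4,1) (4,2) (4,3) (4,4) (5,1) (5,2) (5,3) (5,4) (6,3) (6,4)] -> total=14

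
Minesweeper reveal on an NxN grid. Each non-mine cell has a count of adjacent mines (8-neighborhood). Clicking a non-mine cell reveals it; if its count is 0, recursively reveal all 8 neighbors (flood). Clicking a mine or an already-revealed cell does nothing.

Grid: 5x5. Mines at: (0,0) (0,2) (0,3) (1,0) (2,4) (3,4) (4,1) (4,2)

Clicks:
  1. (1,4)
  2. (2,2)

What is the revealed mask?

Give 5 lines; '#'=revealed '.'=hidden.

Answer: .....
.####
.###.
.###.
.....

Derivation:
Click 1 (1,4) count=2: revealed 1 new [(1,4)] -> total=1
Click 2 (2,2) count=0: revealed 9 new [(1,1) (1,2) (1,3) (2,1) (2,2) (2,3) (3,1) (3,2) (3,3)] -> total=10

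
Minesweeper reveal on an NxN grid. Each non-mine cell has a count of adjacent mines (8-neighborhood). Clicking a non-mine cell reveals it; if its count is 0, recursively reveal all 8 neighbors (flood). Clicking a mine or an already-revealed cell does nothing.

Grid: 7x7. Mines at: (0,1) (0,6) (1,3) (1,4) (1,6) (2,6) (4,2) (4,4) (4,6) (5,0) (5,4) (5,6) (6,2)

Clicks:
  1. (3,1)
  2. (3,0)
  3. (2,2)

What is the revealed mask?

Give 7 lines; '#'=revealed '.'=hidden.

Answer: .......
###....
###....
###....
##.....
.......
.......

Derivation:
Click 1 (3,1) count=1: revealed 1 new [(3,1)] -> total=1
Click 2 (3,0) count=0: revealed 10 new [(1,0) (1,1) (1,2) (2,0) (2,1) (2,2) (3,0) (3,2) (4,0) (4,1)] -> total=11
Click 3 (2,2) count=1: revealed 0 new [(none)] -> total=11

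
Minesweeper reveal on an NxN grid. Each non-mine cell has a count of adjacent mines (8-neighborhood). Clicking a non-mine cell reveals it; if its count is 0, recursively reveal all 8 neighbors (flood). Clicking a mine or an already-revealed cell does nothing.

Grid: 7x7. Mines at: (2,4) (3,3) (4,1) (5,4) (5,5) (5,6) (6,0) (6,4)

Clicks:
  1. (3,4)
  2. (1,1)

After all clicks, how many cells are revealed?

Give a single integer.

Click 1 (3,4) count=2: revealed 1 new [(3,4)] -> total=1
Click 2 (1,1) count=0: revealed 27 new [(0,0) (0,1) (0,2) (0,3) (0,4) (0,5) (0,6) (1,0) (1,1) (1,2) (1,3) (1,4) (1,5) (1,6) (2,0) (2,1) (2,2) (2,3) (2,5) (2,6) (3,0) (3,1) (3,2) (3,5) (3,6) (4,5) (4,6)] -> total=28

Answer: 28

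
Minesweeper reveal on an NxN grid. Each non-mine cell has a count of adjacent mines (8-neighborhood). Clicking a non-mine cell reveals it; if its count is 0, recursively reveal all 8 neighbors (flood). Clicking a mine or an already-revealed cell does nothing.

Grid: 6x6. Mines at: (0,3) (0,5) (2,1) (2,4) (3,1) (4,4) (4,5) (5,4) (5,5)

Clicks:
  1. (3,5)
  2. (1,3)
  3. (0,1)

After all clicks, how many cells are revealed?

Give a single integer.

Click 1 (3,5) count=3: revealed 1 new [(3,5)] -> total=1
Click 2 (1,3) count=2: revealed 1 new [(1,3)] -> total=2
Click 3 (0,1) count=0: revealed 6 new [(0,0) (0,1) (0,2) (1,0) (1,1) (1,2)] -> total=8

Answer: 8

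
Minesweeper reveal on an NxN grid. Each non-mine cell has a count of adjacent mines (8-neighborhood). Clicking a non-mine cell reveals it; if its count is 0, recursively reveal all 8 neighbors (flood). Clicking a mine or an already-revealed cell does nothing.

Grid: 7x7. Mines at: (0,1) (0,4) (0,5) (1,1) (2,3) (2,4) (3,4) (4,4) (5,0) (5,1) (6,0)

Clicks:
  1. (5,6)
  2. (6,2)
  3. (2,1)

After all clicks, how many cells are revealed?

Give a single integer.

Answer: 19

Derivation:
Click 1 (5,6) count=0: revealed 18 new [(1,5) (1,6) (2,5) (2,6) (3,5) (3,6) (4,5) (4,6) (5,2) (5,3) (5,4) (5,5) (5,6) (6,2) (6,3) (6,4) (6,5) (6,6)] -> total=18
Click 2 (6,2) count=1: revealed 0 new [(none)] -> total=18
Click 3 (2,1) count=1: revealed 1 new [(2,1)] -> total=19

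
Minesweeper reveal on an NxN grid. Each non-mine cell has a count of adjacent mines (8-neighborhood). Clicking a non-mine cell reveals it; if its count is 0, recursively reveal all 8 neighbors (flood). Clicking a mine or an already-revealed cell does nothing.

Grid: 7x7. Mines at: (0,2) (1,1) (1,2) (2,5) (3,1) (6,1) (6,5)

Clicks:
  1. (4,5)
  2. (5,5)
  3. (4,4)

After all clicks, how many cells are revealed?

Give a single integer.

Answer: 21

Derivation:
Click 1 (4,5) count=0: revealed 21 new [(2,2) (2,3) (2,4) (3,2) (3,3) (3,4) (3,5) (3,6) (4,2) (4,3) (4,4) (4,5) (4,6) (5,2) (5,3) (5,4) (5,5) (5,6) (6,2) (6,3) (6,4)] -> total=21
Click 2 (5,5) count=1: revealed 0 new [(none)] -> total=21
Click 3 (4,4) count=0: revealed 0 new [(none)] -> total=21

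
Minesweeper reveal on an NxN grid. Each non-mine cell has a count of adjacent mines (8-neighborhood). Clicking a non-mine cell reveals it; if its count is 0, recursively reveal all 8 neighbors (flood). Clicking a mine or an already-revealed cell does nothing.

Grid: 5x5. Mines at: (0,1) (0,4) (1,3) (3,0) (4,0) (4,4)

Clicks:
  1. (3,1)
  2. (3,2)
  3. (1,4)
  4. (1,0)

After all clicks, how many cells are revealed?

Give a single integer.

Answer: 11

Derivation:
Click 1 (3,1) count=2: revealed 1 new [(3,1)] -> total=1
Click 2 (3,2) count=0: revealed 8 new [(2,1) (2,2) (2,3) (3,2) (3,3) (4,1) (4,2) (4,3)] -> total=9
Click 3 (1,4) count=2: revealed 1 new [(1,4)] -> total=10
Click 4 (1,0) count=1: revealed 1 new [(1,0)] -> total=11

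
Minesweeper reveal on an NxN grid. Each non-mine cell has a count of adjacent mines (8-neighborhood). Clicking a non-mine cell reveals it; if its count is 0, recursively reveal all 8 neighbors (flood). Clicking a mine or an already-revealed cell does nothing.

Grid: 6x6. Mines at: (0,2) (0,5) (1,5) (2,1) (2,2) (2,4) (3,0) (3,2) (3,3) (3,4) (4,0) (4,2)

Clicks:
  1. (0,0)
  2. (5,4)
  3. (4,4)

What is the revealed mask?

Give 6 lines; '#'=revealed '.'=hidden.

Answer: ##....
##....
......
......
...###
...###

Derivation:
Click 1 (0,0) count=0: revealed 4 new [(0,0) (0,1) (1,0) (1,1)] -> total=4
Click 2 (5,4) count=0: revealed 6 new [(4,3) (4,4) (4,5) (5,3) (5,4) (5,5)] -> total=10
Click 3 (4,4) count=2: revealed 0 new [(none)] -> total=10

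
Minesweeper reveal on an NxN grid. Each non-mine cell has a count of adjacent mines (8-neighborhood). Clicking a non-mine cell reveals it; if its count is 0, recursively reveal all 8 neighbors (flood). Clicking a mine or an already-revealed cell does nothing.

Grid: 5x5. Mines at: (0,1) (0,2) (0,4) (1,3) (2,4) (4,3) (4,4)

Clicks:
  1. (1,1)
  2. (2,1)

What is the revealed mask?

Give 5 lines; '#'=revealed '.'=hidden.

Answer: .....
###..
###..
###..
###..

Derivation:
Click 1 (1,1) count=2: revealed 1 new [(1,1)] -> total=1
Click 2 (2,1) count=0: revealed 11 new [(1,0) (1,2) (2,0) (2,1) (2,2) (3,0) (3,1) (3,2) (4,0) (4,1) (4,2)] -> total=12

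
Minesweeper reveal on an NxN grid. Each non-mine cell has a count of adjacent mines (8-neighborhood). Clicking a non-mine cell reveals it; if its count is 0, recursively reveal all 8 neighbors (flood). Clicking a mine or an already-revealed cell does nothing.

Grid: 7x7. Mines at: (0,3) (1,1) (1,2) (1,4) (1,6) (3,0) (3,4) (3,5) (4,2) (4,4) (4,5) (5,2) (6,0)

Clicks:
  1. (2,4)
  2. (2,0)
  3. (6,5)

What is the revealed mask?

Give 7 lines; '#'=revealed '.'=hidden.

Answer: .......
.......
#...#..
.......
.......
...####
...####

Derivation:
Click 1 (2,4) count=3: revealed 1 new [(2,4)] -> total=1
Click 2 (2,0) count=2: revealed 1 new [(2,0)] -> total=2
Click 3 (6,5) count=0: revealed 8 new [(5,3) (5,4) (5,5) (5,6) (6,3) (6,4) (6,5) (6,6)] -> total=10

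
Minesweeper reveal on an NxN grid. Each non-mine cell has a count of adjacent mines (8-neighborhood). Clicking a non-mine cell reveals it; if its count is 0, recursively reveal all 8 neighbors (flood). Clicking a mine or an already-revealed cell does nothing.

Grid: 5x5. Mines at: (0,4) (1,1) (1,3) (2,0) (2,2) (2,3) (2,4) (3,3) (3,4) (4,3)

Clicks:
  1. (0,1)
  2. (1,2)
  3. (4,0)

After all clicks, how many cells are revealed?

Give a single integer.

Click 1 (0,1) count=1: revealed 1 new [(0,1)] -> total=1
Click 2 (1,2) count=4: revealed 1 new [(1,2)] -> total=2
Click 3 (4,0) count=0: revealed 6 new [(3,0) (3,1) (3,2) (4,0) (4,1) (4,2)] -> total=8

Answer: 8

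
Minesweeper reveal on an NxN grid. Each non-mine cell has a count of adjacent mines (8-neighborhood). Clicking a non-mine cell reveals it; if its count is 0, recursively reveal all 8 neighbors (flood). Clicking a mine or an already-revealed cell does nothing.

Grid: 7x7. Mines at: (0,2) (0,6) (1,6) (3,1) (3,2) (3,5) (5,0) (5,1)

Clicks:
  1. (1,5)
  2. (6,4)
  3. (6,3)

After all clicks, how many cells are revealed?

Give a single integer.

Answer: 16

Derivation:
Click 1 (1,5) count=2: revealed 1 new [(1,5)] -> total=1
Click 2 (6,4) count=0: revealed 15 new [(4,2) (4,3) (4,4) (4,5) (4,6) (5,2) (5,3) (5,4) (5,5) (5,6) (6,2) (6,3) (6,4) (6,5) (6,6)] -> total=16
Click 3 (6,3) count=0: revealed 0 new [(none)] -> total=16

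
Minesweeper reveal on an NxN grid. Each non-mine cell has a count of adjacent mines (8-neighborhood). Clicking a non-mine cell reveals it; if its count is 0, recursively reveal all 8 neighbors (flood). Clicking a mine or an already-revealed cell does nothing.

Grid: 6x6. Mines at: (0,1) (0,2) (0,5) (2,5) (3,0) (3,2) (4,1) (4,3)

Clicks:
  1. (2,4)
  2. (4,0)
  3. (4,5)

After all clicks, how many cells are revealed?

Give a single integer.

Answer: 8

Derivation:
Click 1 (2,4) count=1: revealed 1 new [(2,4)] -> total=1
Click 2 (4,0) count=2: revealed 1 new [(4,0)] -> total=2
Click 3 (4,5) count=0: revealed 6 new [(3,4) (3,5) (4,4) (4,5) (5,4) (5,5)] -> total=8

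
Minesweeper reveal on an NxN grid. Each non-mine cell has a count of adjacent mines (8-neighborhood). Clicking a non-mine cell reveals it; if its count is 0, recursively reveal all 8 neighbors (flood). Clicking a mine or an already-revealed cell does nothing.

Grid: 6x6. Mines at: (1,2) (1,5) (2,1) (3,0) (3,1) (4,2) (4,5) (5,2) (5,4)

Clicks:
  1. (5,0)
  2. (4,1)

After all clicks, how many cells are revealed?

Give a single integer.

Answer: 4

Derivation:
Click 1 (5,0) count=0: revealed 4 new [(4,0) (4,1) (5,0) (5,1)] -> total=4
Click 2 (4,1) count=4: revealed 0 new [(none)] -> total=4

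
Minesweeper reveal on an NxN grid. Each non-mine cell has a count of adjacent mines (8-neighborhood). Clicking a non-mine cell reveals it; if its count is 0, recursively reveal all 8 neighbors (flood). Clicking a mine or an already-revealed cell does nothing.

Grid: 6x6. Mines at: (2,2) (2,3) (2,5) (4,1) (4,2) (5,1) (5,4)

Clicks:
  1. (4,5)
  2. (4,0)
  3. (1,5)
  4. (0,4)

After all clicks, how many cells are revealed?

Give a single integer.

Answer: 18

Derivation:
Click 1 (4,5) count=1: revealed 1 new [(4,5)] -> total=1
Click 2 (4,0) count=2: revealed 1 new [(4,0)] -> total=2
Click 3 (1,5) count=1: revealed 1 new [(1,5)] -> total=3
Click 4 (0,4) count=0: revealed 15 new [(0,0) (0,1) (0,2) (0,3) (0,4) (0,5) (1,0) (1,1) (1,2) (1,3) (1,4) (2,0) (2,1) (3,0) (3,1)] -> total=18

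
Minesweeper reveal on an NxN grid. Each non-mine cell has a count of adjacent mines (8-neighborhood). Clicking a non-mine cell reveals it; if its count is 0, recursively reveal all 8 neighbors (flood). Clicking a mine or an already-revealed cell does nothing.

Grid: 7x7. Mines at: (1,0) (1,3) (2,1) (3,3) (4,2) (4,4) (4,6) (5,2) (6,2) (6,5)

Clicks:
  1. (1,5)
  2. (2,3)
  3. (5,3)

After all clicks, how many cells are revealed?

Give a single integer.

Click 1 (1,5) count=0: revealed 12 new [(0,4) (0,5) (0,6) (1,4) (1,5) (1,6) (2,4) (2,5) (2,6) (3,4) (3,5) (3,6)] -> total=12
Click 2 (2,3) count=2: revealed 1 new [(2,3)] -> total=13
Click 3 (5,3) count=4: revealed 1 new [(5,3)] -> total=14

Answer: 14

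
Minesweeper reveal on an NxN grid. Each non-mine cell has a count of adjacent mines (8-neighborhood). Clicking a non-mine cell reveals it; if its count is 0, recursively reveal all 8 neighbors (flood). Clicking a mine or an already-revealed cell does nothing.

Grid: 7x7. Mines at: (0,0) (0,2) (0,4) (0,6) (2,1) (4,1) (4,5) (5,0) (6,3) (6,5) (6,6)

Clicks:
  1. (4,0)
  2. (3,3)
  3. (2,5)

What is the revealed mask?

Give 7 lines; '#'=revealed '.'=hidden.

Answer: .......
..#####
..#####
..#####
#.###..
..###..
.......

Derivation:
Click 1 (4,0) count=2: revealed 1 new [(4,0)] -> total=1
Click 2 (3,3) count=0: revealed 21 new [(1,2) (1,3) (1,4) (1,5) (1,6) (2,2) (2,3) (2,4) (2,5) (2,6) (3,2) (3,3) (3,4) (3,5) (3,6) (4,2) (4,3) (4,4) (5,2) (5,3) (5,4)] -> total=22
Click 3 (2,5) count=0: revealed 0 new [(none)] -> total=22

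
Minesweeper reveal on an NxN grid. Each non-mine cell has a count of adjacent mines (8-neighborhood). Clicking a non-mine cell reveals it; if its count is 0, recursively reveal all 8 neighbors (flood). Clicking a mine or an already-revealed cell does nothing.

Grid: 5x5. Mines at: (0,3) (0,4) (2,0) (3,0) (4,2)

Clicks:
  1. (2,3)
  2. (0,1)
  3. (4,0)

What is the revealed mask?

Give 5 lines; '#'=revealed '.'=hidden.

Answer: ###..
#####
.####
.####
#..##

Derivation:
Click 1 (2,3) count=0: revealed 14 new [(1,1) (1,2) (1,3) (1,4) (2,1) (2,2) (2,3) (2,4) (3,1) (3,2) (3,3) (3,4) (4,3) (4,4)] -> total=14
Click 2 (0,1) count=0: revealed 4 new [(0,0) (0,1) (0,2) (1,0)] -> total=18
Click 3 (4,0) count=1: revealed 1 new [(4,0)] -> total=19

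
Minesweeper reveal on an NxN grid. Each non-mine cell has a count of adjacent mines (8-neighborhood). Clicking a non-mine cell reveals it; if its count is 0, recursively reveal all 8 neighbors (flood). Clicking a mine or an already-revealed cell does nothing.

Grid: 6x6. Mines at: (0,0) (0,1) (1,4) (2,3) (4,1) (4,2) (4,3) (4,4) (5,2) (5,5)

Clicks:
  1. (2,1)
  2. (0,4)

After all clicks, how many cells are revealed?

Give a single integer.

Click 1 (2,1) count=0: revealed 9 new [(1,0) (1,1) (1,2) (2,0) (2,1) (2,2) (3,0) (3,1) (3,2)] -> total=9
Click 2 (0,4) count=1: revealed 1 new [(0,4)] -> total=10

Answer: 10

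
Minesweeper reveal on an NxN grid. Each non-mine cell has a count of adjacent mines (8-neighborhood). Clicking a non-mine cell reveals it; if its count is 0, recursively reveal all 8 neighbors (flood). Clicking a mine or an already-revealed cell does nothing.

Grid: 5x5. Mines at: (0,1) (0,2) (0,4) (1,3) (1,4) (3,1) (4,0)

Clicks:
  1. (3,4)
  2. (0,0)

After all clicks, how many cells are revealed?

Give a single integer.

Answer: 10

Derivation:
Click 1 (3,4) count=0: revealed 9 new [(2,2) (2,3) (2,4) (3,2) (3,3) (3,4) (4,2) (4,3) (4,4)] -> total=9
Click 2 (0,0) count=1: revealed 1 new [(0,0)] -> total=10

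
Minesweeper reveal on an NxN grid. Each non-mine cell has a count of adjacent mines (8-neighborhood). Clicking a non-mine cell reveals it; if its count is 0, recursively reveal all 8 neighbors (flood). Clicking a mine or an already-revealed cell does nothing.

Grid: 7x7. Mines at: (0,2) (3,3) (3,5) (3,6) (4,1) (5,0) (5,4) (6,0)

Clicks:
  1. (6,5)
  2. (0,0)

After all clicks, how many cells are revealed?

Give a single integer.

Click 1 (6,5) count=1: revealed 1 new [(6,5)] -> total=1
Click 2 (0,0) count=0: revealed 11 new [(0,0) (0,1) (1,0) (1,1) (1,2) (2,0) (2,1) (2,2) (3,0) (3,1) (3,2)] -> total=12

Answer: 12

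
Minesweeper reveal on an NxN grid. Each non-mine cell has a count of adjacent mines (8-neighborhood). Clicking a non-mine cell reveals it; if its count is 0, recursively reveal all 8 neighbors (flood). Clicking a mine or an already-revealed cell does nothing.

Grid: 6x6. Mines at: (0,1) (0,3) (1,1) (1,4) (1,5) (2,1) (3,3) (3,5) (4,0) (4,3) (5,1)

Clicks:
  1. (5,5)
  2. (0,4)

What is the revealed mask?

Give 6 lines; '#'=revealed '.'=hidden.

Answer: ....#.
......
......
......
....##
....##

Derivation:
Click 1 (5,5) count=0: revealed 4 new [(4,4) (4,5) (5,4) (5,5)] -> total=4
Click 2 (0,4) count=3: revealed 1 new [(0,4)] -> total=5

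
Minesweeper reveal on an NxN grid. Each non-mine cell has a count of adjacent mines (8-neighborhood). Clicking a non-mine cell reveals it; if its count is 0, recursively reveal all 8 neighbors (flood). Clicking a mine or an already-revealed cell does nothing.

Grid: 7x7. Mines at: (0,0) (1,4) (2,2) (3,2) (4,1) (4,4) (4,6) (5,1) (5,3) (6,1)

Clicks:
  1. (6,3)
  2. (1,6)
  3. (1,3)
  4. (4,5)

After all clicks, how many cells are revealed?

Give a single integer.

Answer: 11

Derivation:
Click 1 (6,3) count=1: revealed 1 new [(6,3)] -> total=1
Click 2 (1,6) count=0: revealed 8 new [(0,5) (0,6) (1,5) (1,6) (2,5) (2,6) (3,5) (3,6)] -> total=9
Click 3 (1,3) count=2: revealed 1 new [(1,3)] -> total=10
Click 4 (4,5) count=2: revealed 1 new [(4,5)] -> total=11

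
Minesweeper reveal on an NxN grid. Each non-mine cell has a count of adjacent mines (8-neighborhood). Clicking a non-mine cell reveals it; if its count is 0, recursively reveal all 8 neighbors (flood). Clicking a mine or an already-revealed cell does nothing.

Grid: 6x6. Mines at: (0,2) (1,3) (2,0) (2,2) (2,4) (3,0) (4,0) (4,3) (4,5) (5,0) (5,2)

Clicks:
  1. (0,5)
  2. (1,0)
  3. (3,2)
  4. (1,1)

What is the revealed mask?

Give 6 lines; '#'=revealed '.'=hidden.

Click 1 (0,5) count=0: revealed 4 new [(0,4) (0,5) (1,4) (1,5)] -> total=4
Click 2 (1,0) count=1: revealed 1 new [(1,0)] -> total=5
Click 3 (3,2) count=2: revealed 1 new [(3,2)] -> total=6
Click 4 (1,1) count=3: revealed 1 new [(1,1)] -> total=7

Answer: ....##
##..##
......
..#...
......
......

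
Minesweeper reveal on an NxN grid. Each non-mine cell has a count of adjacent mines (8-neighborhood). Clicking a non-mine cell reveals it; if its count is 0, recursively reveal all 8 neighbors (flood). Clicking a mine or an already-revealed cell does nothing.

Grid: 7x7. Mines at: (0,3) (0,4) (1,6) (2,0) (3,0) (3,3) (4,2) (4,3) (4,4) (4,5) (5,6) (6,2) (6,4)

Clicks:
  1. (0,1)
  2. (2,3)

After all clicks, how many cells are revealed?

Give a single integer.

Answer: 7

Derivation:
Click 1 (0,1) count=0: revealed 6 new [(0,0) (0,1) (0,2) (1,0) (1,1) (1,2)] -> total=6
Click 2 (2,3) count=1: revealed 1 new [(2,3)] -> total=7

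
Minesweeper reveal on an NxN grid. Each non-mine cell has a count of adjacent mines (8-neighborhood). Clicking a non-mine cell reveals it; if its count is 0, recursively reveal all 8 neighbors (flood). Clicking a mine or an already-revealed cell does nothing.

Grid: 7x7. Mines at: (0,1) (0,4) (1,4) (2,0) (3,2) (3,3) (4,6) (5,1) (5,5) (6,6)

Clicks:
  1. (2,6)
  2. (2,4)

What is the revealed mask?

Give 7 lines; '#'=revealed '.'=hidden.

Answer: .....##
.....##
....###
.....##
.......
.......
.......

Derivation:
Click 1 (2,6) count=0: revealed 8 new [(0,5) (0,6) (1,5) (1,6) (2,5) (2,6) (3,5) (3,6)] -> total=8
Click 2 (2,4) count=2: revealed 1 new [(2,4)] -> total=9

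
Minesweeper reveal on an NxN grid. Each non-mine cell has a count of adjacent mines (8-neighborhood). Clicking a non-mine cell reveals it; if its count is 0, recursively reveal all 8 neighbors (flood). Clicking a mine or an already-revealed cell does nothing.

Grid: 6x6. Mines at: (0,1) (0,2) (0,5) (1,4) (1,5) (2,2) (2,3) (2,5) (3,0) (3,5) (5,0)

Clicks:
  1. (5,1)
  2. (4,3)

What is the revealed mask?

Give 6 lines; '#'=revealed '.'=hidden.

Click 1 (5,1) count=1: revealed 1 new [(5,1)] -> total=1
Click 2 (4,3) count=0: revealed 13 new [(3,1) (3,2) (3,3) (3,4) (4,1) (4,2) (4,3) (4,4) (4,5) (5,2) (5,3) (5,4) (5,5)] -> total=14

Answer: ......
......
......
.####.
.#####
.#####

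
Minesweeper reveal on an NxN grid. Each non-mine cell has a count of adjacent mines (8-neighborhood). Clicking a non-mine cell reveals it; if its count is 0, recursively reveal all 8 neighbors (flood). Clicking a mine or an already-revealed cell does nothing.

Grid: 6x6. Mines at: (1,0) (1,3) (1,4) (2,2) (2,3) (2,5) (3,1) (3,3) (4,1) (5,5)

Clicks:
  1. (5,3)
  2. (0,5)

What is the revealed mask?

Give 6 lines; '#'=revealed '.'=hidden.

Click 1 (5,3) count=0: revealed 6 new [(4,2) (4,3) (4,4) (5,2) (5,3) (5,4)] -> total=6
Click 2 (0,5) count=1: revealed 1 new [(0,5)] -> total=7

Answer: .....#
......
......
......
..###.
..###.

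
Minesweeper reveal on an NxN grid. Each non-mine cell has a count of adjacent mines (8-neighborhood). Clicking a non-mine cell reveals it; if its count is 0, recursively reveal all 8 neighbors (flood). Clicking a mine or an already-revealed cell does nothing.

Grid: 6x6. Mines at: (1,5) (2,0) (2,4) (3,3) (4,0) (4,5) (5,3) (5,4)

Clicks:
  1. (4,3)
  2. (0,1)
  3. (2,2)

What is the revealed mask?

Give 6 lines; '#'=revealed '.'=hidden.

Click 1 (4,3) count=3: revealed 1 new [(4,3)] -> total=1
Click 2 (0,1) count=0: revealed 13 new [(0,0) (0,1) (0,2) (0,3) (0,4) (1,0) (1,1) (1,2) (1,3) (1,4) (2,1) (2,2) (2,3)] -> total=14
Click 3 (2,2) count=1: revealed 0 new [(none)] -> total=14

Answer: #####.
#####.
.###..
......
...#..
......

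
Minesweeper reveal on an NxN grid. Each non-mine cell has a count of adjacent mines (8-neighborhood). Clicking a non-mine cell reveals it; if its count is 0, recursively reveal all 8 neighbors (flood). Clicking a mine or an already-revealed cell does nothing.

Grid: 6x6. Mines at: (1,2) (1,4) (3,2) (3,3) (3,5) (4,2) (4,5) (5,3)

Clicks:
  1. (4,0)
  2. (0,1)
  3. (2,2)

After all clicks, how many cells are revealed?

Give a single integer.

Click 1 (4,0) count=0: revealed 12 new [(0,0) (0,1) (1,0) (1,1) (2,0) (2,1) (3,0) (3,1) (4,0) (4,1) (5,0) (5,1)] -> total=12
Click 2 (0,1) count=1: revealed 0 new [(none)] -> total=12
Click 3 (2,2) count=3: revealed 1 new [(2,2)] -> total=13

Answer: 13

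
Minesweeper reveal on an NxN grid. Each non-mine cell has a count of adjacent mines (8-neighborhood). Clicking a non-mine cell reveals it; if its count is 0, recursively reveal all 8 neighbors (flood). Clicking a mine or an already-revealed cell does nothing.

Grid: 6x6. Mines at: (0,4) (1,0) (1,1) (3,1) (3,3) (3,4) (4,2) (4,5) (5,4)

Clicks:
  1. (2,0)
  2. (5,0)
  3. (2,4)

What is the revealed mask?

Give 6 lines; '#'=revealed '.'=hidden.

Click 1 (2,0) count=3: revealed 1 new [(2,0)] -> total=1
Click 2 (5,0) count=0: revealed 4 new [(4,0) (4,1) (5,0) (5,1)] -> total=5
Click 3 (2,4) count=2: revealed 1 new [(2,4)] -> total=6

Answer: ......
......
#...#.
......
##....
##....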